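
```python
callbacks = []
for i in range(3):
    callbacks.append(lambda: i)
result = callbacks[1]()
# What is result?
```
2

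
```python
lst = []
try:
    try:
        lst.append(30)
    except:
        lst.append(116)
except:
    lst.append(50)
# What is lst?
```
[30]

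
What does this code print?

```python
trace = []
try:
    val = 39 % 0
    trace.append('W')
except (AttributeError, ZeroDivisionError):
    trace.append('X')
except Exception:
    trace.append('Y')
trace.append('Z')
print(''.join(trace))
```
XZ

ZeroDivisionError matches tuple containing it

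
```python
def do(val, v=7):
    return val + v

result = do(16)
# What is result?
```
23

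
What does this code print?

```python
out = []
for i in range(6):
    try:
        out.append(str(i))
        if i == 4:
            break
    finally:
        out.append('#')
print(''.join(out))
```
0#1#2#3#4#

finally runs even when breaking out of loop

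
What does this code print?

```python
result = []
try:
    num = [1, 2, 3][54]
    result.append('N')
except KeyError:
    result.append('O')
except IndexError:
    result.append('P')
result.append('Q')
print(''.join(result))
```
PQ

IndexError is caught by its specific handler, not KeyError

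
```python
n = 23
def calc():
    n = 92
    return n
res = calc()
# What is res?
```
92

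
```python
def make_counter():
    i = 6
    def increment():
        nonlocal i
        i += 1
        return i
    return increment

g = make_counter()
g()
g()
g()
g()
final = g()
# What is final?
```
11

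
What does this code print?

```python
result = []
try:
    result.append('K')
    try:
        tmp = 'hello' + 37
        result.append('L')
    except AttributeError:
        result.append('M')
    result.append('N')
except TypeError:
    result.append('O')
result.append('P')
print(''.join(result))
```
KOP

Inner handler doesn't match, propagates to outer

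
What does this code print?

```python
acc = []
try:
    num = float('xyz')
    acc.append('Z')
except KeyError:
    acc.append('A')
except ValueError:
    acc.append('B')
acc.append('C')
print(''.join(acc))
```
BC

ValueError is caught by its specific handler, not KeyError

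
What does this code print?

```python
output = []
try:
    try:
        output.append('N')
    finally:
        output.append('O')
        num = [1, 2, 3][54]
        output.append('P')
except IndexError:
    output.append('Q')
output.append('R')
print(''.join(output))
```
NOQR

Exception in inner finally caught by outer except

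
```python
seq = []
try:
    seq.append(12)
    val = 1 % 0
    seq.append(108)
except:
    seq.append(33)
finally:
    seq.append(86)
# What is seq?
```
[12, 33, 86]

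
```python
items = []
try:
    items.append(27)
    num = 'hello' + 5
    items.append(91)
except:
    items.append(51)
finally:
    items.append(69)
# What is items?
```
[27, 51, 69]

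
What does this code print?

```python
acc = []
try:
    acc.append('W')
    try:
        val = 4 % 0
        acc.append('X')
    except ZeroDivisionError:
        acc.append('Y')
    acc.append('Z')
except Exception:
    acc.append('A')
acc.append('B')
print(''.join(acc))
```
WYZB

Inner exception caught by inner handler, outer continues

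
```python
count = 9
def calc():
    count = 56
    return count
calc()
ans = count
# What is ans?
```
9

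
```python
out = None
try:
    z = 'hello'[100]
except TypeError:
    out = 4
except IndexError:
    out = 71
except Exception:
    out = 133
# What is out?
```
71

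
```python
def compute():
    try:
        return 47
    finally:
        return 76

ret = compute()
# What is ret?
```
76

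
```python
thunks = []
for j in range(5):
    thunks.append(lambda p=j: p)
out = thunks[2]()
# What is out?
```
2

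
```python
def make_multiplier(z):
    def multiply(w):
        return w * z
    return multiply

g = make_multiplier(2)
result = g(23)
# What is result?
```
46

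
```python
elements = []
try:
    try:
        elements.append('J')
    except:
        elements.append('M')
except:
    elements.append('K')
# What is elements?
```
['J']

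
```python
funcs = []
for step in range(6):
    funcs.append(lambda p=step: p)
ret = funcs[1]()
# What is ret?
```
1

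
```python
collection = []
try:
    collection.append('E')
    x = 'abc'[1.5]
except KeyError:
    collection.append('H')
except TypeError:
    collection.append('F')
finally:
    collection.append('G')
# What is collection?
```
['E', 'F', 'G']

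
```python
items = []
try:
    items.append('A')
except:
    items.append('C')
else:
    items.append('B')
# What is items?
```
['A', 'B']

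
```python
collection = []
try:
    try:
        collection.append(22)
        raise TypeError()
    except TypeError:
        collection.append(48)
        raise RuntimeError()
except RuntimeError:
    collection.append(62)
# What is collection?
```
[22, 48, 62]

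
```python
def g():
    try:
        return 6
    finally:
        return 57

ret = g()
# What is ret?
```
57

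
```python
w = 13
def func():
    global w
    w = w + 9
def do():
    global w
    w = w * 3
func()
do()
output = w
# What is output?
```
66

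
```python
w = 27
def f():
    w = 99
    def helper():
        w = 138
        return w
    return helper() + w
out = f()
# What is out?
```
237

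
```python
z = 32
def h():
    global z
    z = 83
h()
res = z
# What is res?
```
83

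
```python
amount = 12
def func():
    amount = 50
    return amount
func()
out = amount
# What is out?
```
12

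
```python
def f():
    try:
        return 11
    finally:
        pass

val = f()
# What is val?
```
11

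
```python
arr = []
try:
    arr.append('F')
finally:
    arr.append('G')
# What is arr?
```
['F', 'G']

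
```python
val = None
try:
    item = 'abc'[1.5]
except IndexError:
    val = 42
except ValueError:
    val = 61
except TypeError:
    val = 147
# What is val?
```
147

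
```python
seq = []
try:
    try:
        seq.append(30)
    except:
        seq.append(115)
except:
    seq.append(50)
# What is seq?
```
[30]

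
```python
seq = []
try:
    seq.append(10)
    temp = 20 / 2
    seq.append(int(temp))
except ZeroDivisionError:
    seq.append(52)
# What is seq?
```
[10, 10]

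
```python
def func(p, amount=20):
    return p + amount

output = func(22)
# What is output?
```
42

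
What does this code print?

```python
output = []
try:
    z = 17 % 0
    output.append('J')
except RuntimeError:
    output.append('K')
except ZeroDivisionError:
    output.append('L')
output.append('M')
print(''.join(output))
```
LM

ZeroDivisionError is caught by its specific handler, not RuntimeError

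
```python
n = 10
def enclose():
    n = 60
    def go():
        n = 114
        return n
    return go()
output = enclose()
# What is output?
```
114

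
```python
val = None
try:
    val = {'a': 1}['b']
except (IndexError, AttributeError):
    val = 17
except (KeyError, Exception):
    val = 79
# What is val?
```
79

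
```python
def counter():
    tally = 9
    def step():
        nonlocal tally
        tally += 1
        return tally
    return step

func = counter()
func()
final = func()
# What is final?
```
11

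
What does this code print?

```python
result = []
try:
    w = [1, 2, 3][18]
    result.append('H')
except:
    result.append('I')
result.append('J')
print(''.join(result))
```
IJ

Exception raised in try, caught by bare except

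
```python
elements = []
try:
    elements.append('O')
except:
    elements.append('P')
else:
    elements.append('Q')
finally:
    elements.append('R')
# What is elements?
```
['O', 'Q', 'R']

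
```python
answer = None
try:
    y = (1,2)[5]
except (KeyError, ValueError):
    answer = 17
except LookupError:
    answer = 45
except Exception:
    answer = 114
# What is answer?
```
45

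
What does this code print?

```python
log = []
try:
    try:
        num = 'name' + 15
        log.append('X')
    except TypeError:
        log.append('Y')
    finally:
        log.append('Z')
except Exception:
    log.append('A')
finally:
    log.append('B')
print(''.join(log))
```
YZB

Both finally blocks run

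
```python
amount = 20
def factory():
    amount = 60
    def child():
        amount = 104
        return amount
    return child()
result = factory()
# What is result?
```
104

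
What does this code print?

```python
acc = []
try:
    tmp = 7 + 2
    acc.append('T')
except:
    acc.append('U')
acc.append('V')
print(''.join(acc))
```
TV

No exception, try block completes normally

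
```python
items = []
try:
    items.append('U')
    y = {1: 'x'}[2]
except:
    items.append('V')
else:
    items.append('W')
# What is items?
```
['U', 'V']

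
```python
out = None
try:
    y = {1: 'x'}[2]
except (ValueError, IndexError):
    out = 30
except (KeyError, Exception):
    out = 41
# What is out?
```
41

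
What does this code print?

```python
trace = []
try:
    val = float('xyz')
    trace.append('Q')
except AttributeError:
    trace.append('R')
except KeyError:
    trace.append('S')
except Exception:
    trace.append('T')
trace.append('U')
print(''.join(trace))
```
TU

ValueError not specifically caught, falls to Exception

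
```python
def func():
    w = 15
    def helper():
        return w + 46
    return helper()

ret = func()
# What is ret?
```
61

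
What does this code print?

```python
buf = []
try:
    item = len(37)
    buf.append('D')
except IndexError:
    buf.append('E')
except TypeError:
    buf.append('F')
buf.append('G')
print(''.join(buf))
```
FG

TypeError is caught by its specific handler, not IndexError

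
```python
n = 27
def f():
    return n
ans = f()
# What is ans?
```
27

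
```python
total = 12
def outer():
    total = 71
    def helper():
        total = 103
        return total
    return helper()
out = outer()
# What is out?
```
103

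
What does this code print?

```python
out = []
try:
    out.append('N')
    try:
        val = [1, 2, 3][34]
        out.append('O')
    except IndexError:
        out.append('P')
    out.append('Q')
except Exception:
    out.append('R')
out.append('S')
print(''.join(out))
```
NPQS

Inner exception caught by inner handler, outer continues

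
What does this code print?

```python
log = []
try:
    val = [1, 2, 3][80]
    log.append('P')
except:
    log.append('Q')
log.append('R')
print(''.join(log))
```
QR

Exception raised in try, caught by bare except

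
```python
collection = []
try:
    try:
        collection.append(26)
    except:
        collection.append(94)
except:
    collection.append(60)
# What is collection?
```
[26]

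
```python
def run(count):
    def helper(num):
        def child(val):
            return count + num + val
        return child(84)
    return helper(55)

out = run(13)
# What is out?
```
152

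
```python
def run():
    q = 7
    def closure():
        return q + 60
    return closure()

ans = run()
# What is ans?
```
67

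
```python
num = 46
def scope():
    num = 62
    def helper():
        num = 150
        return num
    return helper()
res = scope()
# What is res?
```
150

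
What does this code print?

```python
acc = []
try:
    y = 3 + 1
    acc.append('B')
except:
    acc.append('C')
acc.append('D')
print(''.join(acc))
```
BD

No exception, try block completes normally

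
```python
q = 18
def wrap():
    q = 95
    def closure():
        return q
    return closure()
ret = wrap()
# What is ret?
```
95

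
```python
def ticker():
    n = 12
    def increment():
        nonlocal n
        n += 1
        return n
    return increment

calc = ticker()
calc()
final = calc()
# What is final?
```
14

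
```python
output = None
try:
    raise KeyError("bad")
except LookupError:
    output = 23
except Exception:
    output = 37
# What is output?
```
23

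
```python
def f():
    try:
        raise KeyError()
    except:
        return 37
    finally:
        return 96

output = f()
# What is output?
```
96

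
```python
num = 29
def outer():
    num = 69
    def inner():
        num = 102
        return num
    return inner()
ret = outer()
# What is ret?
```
102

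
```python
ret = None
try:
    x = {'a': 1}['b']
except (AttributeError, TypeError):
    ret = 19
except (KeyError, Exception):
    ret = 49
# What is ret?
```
49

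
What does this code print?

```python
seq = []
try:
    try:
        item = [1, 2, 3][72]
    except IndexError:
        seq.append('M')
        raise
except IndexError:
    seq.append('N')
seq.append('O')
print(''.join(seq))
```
MNO

raise without argument re-raises current exception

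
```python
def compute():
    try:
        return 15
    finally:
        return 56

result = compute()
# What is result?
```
56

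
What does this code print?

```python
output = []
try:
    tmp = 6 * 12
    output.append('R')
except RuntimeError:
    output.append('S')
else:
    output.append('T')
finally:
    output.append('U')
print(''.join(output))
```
RTU

else runs before finally when no exception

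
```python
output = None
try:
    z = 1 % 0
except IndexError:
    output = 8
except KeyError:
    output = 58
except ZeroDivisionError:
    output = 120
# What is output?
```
120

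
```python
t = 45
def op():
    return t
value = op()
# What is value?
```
45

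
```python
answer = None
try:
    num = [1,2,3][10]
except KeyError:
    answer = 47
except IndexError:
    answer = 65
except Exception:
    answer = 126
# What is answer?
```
65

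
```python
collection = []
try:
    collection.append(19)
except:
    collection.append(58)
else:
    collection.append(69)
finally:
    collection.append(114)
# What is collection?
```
[19, 69, 114]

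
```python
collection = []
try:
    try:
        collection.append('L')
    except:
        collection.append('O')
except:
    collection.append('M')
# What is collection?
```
['L']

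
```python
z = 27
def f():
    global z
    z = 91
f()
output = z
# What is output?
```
91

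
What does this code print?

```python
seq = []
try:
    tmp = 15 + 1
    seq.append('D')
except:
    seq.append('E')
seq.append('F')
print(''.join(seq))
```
DF

No exception, try block completes normally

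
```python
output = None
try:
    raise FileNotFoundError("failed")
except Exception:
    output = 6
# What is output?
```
6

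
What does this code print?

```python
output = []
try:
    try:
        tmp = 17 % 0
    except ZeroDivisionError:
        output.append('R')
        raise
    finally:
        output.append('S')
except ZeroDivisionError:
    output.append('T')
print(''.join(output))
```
RST

finally runs before re-raised exception propagates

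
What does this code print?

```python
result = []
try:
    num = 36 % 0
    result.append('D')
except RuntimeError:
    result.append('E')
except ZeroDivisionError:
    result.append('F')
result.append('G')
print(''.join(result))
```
FG

ZeroDivisionError is caught by its specific handler, not RuntimeError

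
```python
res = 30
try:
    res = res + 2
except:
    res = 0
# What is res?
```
32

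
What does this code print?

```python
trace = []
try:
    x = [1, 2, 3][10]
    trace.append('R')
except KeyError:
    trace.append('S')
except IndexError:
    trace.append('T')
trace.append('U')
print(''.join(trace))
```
TU

IndexError is caught by its specific handler, not KeyError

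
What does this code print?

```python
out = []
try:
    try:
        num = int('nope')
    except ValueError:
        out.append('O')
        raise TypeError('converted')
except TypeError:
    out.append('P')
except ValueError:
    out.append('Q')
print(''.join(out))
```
OP

New TypeError raised, caught by outer TypeError handler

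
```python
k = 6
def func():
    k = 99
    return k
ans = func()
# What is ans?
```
99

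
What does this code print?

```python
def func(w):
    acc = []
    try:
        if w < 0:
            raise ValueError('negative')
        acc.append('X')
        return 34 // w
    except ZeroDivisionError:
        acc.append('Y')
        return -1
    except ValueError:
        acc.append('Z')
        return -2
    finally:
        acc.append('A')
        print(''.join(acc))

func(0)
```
XYA

w=0 causes ZeroDivisionError, caught, finally prints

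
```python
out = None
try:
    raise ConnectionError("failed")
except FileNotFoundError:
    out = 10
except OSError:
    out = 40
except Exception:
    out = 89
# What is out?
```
40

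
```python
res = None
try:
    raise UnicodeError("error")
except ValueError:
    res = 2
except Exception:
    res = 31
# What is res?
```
2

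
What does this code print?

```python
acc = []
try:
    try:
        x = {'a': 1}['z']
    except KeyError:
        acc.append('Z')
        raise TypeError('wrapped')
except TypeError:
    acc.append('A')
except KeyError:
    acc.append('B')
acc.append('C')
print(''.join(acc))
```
ZAC

TypeError raised and caught, original KeyError not re-raised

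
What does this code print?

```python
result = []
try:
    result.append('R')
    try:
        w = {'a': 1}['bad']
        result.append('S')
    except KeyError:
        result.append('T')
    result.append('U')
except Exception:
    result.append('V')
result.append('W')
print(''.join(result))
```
RTUW

Inner exception caught by inner handler, outer continues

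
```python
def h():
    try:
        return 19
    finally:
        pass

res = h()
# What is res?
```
19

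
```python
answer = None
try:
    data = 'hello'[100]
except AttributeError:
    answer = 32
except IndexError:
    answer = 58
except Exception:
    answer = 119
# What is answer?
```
58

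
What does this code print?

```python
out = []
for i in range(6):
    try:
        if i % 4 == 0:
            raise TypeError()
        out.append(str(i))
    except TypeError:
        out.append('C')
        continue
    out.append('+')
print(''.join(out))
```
C1+2+3+C5+

continue in except skips rest of loop body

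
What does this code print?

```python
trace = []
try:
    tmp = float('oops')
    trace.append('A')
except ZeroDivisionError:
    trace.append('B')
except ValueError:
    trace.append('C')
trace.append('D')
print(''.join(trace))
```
CD

ValueError is caught by its specific handler, not ZeroDivisionError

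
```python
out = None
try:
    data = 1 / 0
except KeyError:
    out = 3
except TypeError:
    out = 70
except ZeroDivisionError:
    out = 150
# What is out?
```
150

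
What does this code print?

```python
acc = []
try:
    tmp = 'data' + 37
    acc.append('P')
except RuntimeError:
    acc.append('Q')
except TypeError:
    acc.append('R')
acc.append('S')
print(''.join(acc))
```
RS

TypeError is caught by its specific handler, not RuntimeError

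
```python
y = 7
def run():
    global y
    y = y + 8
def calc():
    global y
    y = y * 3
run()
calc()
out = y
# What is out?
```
45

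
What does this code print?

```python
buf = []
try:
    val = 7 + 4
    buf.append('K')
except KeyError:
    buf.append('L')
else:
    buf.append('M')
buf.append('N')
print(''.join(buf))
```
KMN

else block runs when no exception occurs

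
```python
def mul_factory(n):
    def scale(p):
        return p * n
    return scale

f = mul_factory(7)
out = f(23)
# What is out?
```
161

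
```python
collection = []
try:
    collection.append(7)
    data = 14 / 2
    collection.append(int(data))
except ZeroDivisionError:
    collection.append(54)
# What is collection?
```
[7, 7]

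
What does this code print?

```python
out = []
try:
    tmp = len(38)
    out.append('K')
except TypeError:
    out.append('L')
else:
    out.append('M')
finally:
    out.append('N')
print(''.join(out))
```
LN

Exception: except runs, else skipped, finally runs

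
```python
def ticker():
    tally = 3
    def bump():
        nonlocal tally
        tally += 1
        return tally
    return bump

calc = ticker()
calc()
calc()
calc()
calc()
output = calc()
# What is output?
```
8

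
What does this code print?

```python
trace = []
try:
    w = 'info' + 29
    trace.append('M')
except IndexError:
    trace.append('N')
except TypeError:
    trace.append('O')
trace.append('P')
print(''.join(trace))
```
OP

TypeError is caught by its specific handler, not IndexError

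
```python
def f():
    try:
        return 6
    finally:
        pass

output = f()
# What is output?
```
6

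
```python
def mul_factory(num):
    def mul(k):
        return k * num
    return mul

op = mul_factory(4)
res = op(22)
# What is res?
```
88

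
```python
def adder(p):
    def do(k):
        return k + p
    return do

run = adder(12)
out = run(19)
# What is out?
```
31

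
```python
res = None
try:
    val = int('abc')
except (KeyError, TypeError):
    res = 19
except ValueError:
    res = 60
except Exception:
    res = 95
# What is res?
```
60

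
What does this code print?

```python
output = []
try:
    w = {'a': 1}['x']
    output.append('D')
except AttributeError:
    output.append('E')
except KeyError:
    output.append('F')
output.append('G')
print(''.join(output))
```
FG

KeyError is caught by its specific handler, not AttributeError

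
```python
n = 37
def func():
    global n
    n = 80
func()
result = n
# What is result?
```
80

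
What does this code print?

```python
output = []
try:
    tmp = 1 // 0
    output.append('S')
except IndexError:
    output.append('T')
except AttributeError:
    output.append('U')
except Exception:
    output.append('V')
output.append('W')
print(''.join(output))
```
VW

ZeroDivisionError not specifically caught, falls to Exception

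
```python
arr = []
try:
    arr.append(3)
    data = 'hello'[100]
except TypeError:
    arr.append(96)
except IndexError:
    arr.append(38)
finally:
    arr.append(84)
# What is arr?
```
[3, 38, 84]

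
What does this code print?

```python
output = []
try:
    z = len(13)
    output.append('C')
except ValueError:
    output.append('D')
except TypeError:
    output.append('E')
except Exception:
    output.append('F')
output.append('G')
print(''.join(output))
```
EG

TypeError matches before generic Exception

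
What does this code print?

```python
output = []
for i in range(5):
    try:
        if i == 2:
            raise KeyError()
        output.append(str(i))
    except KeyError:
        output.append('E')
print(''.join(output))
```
01E34

Exception on i=2 caught, loop continues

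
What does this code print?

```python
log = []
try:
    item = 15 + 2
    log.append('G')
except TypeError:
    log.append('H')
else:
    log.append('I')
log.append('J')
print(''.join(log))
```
GIJ

else block runs when no exception occurs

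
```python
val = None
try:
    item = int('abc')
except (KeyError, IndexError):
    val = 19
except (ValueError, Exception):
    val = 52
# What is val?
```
52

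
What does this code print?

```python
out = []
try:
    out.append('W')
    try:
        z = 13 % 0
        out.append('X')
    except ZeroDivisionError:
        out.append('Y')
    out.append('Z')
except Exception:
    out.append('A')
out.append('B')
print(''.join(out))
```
WYZB

Inner exception caught by inner handler, outer continues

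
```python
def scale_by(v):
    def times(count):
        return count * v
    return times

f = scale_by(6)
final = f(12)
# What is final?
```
72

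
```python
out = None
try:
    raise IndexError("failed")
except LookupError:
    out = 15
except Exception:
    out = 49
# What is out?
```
15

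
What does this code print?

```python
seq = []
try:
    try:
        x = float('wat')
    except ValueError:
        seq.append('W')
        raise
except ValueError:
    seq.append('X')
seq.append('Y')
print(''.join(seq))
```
WXY

raise without argument re-raises current exception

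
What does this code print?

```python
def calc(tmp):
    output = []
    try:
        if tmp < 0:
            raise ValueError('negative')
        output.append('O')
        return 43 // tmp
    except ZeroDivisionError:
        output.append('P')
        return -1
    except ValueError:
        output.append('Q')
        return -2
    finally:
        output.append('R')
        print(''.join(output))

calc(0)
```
OPR

tmp=0 causes ZeroDivisionError, caught, finally prints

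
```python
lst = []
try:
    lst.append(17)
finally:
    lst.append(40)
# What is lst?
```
[17, 40]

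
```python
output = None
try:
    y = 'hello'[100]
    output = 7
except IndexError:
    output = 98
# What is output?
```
98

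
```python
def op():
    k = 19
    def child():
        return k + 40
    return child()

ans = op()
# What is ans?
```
59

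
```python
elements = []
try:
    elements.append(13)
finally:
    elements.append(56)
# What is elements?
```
[13, 56]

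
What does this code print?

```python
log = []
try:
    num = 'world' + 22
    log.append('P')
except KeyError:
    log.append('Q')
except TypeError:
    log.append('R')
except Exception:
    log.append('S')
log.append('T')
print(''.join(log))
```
RT

TypeError matches before generic Exception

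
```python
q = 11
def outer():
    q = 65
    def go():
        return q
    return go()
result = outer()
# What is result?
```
65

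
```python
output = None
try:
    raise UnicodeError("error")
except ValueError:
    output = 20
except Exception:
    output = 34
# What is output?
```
20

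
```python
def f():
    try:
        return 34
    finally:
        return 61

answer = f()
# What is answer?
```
61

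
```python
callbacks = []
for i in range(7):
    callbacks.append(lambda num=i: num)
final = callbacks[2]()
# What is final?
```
2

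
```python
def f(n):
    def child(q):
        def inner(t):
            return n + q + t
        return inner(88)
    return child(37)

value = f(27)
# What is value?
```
152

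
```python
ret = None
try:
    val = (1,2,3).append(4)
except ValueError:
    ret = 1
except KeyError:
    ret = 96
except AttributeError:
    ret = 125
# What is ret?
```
125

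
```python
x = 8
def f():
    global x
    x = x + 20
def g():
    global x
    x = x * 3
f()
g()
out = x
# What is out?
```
84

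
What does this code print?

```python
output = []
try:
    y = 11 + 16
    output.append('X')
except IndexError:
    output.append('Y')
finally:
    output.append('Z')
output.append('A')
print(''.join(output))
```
XZA

finally runs after normal execution too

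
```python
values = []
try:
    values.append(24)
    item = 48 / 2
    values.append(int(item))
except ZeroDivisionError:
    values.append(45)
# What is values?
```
[24, 24]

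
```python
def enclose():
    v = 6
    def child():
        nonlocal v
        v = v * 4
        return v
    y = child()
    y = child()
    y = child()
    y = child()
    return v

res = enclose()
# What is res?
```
1536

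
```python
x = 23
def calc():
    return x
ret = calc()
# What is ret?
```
23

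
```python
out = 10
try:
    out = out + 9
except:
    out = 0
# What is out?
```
19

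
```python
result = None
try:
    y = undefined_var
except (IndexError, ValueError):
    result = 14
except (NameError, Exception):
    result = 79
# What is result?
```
79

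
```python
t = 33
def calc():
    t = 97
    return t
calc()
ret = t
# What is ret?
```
33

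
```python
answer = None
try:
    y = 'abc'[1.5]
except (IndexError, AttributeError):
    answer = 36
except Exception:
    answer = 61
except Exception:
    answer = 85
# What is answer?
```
61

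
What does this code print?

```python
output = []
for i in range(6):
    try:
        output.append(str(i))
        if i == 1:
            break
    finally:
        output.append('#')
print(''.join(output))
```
0#1#

finally runs even when breaking out of loop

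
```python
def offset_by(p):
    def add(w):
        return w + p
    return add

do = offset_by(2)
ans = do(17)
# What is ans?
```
19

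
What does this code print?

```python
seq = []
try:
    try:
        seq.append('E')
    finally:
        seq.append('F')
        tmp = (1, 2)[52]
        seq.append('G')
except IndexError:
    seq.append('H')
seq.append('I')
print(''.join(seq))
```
EFHI

Exception in inner finally caught by outer except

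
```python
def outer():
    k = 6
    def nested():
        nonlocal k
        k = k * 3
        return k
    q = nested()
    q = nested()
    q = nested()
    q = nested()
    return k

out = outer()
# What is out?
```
486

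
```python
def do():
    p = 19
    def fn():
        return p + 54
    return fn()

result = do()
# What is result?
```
73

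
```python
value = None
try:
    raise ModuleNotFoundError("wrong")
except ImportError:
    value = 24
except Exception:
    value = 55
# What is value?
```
24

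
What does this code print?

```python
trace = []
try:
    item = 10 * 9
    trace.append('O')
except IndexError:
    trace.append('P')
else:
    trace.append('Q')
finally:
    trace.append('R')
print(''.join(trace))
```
OQR

else runs before finally when no exception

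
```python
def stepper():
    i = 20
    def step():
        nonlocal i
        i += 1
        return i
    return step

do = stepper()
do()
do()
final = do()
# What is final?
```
23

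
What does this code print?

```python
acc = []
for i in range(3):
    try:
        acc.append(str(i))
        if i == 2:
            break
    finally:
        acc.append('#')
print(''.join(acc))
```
0#1#2#

finally runs even when breaking out of loop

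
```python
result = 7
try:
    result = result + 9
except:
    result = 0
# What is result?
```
16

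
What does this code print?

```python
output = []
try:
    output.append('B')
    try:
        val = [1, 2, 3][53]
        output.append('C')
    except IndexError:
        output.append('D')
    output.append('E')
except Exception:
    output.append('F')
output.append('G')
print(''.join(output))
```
BDEG

Inner exception caught by inner handler, outer continues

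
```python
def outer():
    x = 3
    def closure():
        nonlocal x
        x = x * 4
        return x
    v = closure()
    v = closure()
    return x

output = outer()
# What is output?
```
48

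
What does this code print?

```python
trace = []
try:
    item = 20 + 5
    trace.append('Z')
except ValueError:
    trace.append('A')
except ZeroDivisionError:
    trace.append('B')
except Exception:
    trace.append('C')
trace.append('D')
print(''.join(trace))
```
ZD

No exception, try block completes normally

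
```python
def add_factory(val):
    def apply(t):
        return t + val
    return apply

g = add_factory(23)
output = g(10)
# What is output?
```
33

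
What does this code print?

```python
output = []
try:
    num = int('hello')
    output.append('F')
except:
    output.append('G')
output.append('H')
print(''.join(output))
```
GH

Exception raised in try, caught by bare except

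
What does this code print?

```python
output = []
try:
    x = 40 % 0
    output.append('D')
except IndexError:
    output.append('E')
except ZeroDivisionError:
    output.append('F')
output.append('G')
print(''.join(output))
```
FG

ZeroDivisionError is caught by its specific handler, not IndexError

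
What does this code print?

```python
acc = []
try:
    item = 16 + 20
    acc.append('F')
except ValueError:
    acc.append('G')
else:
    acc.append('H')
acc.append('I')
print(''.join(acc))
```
FHI

else block runs when no exception occurs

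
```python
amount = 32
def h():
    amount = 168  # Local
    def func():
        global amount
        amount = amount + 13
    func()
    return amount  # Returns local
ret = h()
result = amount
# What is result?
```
45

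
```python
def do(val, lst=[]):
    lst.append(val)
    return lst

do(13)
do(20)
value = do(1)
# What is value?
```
[13, 20, 1]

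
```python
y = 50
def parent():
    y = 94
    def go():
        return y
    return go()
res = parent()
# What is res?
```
94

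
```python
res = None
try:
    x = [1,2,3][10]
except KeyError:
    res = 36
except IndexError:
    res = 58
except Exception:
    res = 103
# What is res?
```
58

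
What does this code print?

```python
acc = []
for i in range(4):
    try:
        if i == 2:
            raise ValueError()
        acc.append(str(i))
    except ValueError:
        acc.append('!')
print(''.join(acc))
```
01!3

Exception on i=2 caught, loop continues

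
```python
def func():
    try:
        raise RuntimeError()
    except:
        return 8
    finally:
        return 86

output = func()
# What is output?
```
86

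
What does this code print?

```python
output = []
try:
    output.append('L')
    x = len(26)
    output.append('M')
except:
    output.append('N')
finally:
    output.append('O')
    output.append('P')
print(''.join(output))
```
LNOP

Code before exception runs, then except, then all of finally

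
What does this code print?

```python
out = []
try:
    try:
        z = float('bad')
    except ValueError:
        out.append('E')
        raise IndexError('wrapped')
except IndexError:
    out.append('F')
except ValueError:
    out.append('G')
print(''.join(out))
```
EF

New IndexError raised, caught by outer IndexError handler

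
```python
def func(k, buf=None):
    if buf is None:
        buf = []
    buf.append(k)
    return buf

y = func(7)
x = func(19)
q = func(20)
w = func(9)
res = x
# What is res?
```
[19]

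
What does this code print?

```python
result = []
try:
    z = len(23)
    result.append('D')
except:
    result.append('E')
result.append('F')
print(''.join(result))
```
EF

Exception raised in try, caught by bare except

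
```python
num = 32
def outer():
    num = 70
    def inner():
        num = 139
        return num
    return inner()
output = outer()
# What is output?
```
139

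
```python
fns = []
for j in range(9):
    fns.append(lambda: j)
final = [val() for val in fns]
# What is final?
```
[8, 8, 8, 8, 8, 8, 8, 8, 8]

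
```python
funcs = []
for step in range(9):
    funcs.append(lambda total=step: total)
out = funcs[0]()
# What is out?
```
0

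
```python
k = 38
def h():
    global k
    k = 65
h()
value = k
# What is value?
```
65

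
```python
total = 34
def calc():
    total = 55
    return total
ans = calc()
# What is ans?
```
55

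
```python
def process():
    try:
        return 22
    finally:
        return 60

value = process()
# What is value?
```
60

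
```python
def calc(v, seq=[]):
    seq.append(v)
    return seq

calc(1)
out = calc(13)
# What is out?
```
[1, 13]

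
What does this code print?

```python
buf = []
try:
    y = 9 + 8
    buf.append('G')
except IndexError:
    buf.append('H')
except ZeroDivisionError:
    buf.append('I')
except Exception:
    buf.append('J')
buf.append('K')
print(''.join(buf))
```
GK

No exception, try block completes normally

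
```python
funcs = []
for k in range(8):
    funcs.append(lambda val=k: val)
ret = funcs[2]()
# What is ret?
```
2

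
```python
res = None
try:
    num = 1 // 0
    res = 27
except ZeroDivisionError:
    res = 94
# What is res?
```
94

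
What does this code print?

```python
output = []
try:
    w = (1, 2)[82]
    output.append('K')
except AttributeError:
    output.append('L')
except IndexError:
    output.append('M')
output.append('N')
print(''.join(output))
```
MN

IndexError is caught by its specific handler, not AttributeError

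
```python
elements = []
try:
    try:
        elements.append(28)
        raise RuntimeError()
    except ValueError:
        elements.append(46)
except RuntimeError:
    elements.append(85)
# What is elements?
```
[28, 85]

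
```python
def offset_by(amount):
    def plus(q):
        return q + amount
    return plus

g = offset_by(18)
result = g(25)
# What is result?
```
43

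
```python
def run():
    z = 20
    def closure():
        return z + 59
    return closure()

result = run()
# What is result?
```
79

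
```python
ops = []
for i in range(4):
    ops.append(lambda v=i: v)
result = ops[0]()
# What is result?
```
0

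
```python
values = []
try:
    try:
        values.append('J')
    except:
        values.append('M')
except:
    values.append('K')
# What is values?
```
['J']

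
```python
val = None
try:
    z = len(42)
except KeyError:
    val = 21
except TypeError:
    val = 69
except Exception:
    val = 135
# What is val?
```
69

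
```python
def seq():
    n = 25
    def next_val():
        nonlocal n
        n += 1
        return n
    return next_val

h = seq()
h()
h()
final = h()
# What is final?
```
28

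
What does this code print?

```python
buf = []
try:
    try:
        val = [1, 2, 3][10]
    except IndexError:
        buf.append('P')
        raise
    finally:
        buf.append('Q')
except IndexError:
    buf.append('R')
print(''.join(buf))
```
PQR

finally runs before re-raised exception propagates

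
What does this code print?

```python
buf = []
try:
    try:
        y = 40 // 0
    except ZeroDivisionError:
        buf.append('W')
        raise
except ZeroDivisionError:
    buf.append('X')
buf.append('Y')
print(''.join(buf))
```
WXY

raise without argument re-raises current exception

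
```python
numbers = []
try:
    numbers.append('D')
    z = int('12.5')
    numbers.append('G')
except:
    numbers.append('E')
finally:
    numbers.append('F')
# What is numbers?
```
['D', 'E', 'F']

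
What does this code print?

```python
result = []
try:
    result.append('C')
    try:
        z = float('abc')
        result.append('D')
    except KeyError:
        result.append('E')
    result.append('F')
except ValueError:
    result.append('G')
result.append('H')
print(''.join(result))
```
CGH

Inner handler doesn't match, propagates to outer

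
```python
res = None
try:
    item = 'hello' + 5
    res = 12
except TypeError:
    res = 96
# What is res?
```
96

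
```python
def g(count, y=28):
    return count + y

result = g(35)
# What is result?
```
63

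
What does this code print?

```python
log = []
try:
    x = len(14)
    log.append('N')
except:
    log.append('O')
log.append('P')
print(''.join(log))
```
OP

Exception raised in try, caught by bare except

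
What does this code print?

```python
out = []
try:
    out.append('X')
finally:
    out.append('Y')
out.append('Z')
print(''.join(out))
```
XYZ

try/finally without except, no exception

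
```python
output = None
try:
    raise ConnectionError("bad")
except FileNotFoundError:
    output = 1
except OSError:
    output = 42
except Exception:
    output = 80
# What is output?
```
42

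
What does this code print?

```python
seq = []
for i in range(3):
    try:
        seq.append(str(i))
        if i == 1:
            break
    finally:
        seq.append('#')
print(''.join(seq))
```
0#1#

finally runs even when breaking out of loop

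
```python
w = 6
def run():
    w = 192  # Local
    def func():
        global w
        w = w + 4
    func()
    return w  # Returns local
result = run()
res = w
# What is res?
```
10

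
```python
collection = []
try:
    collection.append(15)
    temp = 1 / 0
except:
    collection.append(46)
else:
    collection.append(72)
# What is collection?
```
[15, 46]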